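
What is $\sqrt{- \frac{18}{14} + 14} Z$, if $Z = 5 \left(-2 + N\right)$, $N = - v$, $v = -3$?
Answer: $\frac{5 \sqrt{623}}{7} \approx 17.829$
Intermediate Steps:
$N = 3$ ($N = \left(-1\right) \left(-3\right) = 3$)
$Z = 5$ ($Z = 5 \left(-2 + 3\right) = 5 \cdot 1 = 5$)
$\sqrt{- \frac{18}{14} + 14} Z = \sqrt{- \frac{18}{14} + 14} \cdot 5 = \sqrt{\left(-18\right) \frac{1}{14} + 14} \cdot 5 = \sqrt{- \frac{9}{7} + 14} \cdot 5 = \sqrt{\frac{89}{7}} \cdot 5 = \frac{\sqrt{623}}{7} \cdot 5 = \frac{5 \sqrt{623}}{7}$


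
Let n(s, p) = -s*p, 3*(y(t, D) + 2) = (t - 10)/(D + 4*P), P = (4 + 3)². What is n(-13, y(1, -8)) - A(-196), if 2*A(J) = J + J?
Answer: 31921/188 ≈ 169.79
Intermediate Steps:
P = 49 (P = 7² = 49)
A(J) = J (A(J) = (J + J)/2 = (2*J)/2 = J)
y(t, D) = -2 + (-10 + t)/(3*(196 + D)) (y(t, D) = -2 + ((t - 10)/(D + 4*49))/3 = -2 + ((-10 + t)/(D + 196))/3 = -2 + ((-10 + t)/(196 + D))/3 = -2 + (-10 + t)/(3*(196 + D)))
n(s, p) = -p*s
n(-13, y(1, -8)) - A(-196) = -1*(-1186 + 1 - 6*(-8))/(3*(196 - 8))*(-13) - 1*(-196) = -1*(⅓)*(-1186 + 1 + 48)/188*(-13) + 196 = -1*(⅓)*(1/188)*(-1137)*(-13) + 196 = -1*(-379/188)*(-13) + 196 = -4927/188 + 196 = 31921/188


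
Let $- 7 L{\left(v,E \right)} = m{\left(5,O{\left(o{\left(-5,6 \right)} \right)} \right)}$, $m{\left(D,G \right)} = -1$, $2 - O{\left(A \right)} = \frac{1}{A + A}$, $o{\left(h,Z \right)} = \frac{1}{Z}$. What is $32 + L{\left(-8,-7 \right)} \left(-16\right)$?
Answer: $\frac{208}{7} \approx 29.714$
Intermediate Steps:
$O{\left(A \right)} = 2 - \frac{1}{2 A}$ ($O{\left(A \right)} = 2 - \frac{1}{A + A} = 2 - \frac{1}{2 A}$)
$L{\left(v,E \right)} = \frac{1}{7}$ ($L{\left(v,E \right)} = \left(- \frac{1}{7}\right) \left(-1\right) = \frac{1}{7}$)
$32 + L{\left(-8,-7 \right)} \left(-16\right) = 32 + \frac{1}{7} \left(-16\right) = 32 - \frac{16}{7} = \frac{208}{7}$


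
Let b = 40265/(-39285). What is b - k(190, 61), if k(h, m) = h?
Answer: -1500883/7857 ≈ -191.02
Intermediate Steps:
b = -8053/7857 (b = 40265*(-1/39285) = -8053/7857 ≈ -1.0249)
b - k(190, 61) = -8053/7857 - 1*190 = -8053/7857 - 190 = -1500883/7857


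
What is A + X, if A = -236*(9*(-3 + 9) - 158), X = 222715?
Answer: 247259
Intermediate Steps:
A = 24544 (A = -236*(9*6 - 158) = -236*(54 - 158) = -236*(-104) = 24544)
A + X = 24544 + 222715 = 247259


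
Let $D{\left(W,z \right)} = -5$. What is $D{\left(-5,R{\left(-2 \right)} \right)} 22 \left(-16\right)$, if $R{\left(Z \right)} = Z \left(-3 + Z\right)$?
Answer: $1760$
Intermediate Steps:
$D{\left(-5,R{\left(-2 \right)} \right)} 22 \left(-16\right) = \left(-5\right) 22 \left(-16\right) = \left(-110\right) \left(-16\right) = 1760$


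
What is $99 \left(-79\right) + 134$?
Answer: $-7687$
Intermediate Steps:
$99 \left(-79\right) + 134 = -7821 + 134 = -7687$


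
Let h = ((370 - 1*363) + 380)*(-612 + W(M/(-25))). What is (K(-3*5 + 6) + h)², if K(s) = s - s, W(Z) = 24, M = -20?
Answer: 51781733136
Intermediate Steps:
h = -227556 (h = ((370 - 1*363) + 380)*(-612 + 24) = ((370 - 363) + 380)*(-588) = (7 + 380)*(-588) = 387*(-588) = -227556)
K(s) = 0
(K(-3*5 + 6) + h)² = (0 - 227556)² = (-227556)² = 51781733136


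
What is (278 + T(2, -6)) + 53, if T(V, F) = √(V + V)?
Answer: 333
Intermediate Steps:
T(V, F) = √2*√V (T(V, F) = √(2*V) = √2*√V)
(278 + T(2, -6)) + 53 = (278 + √2*√2) + 53 = (278 + 2) + 53 = 280 + 53 = 333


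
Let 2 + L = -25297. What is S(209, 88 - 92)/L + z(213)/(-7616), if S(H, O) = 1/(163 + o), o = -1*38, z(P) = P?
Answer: -673593491/24084648000 ≈ -0.027968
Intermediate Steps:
L = -25299 (L = -2 - 25297 = -25299)
o = -38
S(H, O) = 1/125 (S(H, O) = 1/(163 - 38) = 1/125)
S(209, 88 - 92)/L + z(213)/(-7616) = (1/125)/(-25299) + 213/(-7616) = (1/125)*(-1/25299) + 213*(-1/7616) = -1/3162375 - 213/7616 = -673593491/24084648000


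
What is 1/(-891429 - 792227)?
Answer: -1/1683656 ≈ -5.9395e-7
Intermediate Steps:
1/(-891429 - 792227) = 1/(-1683656) = -1/1683656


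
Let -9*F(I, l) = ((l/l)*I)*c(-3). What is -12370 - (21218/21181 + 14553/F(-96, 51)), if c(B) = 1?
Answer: -9309707295/677792 ≈ -13735.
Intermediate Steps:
F(I, l) = -I/9 (F(I, l) = -(l/l)*I/9 = -1*I/9 = -I/9)
-12370 - (21218/21181 + 14553/F(-96, 51)) = -12370 - (21218/21181 + 14553/((-⅑*(-96)))) = -12370 - (21218*(1/21181) + 14553/(32/3)) = -12370 - (21218/21181 + 14553*(3/32)) = -12370 - (21218/21181 + 43659/32) = -12370 - 1*925420255/677792 = -12370 - 925420255/677792 = -9309707295/677792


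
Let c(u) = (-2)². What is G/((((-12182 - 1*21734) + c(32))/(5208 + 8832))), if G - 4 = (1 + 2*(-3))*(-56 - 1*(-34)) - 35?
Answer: -5135/157 ≈ -32.707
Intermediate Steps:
c(u) = 4
G = 79 (G = 4 + ((1 + 2*(-3))*(-56 - 1*(-34)) - 35) = 4 + ((1 - 6)*(-56 + 34) - 35) = 4 + (-5*(-22) - 35) = 4 + (110 - 35) = 4 + 75 = 79)
G/((((-12182 - 1*21734) + c(32))/(5208 + 8832))) = 79/((((-12182 - 1*21734) + 4)/(5208 + 8832))) = 79/((((-12182 - 21734) + 4)/14040)) = 79/(((-33916 + 4)*(1/14040))) = 79/((-33912*1/14040)) = 79/(-157/65) = 79*(-65/157) = -5135/157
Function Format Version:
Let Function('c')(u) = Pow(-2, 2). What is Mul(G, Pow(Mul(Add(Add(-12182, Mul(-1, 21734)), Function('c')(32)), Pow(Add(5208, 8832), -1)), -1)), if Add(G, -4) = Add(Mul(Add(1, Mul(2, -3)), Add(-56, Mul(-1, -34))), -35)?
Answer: Rational(-5135, 157) ≈ -32.707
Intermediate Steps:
Function('c')(u) = 4
G = 79 (G = Add(4, Add(Mul(Add(1, Mul(2, -3)), Add(-56, Mul(-1, -34))), -35)) = Add(4, Add(Mul(Add(1, -6), Add(-56, 34)), -35)) = Add(4, Add(Mul(-5, -22), -35)) = Add(4, Add(110, -35)) = Add(4, 75) = 79)
Mul(G, Pow(Mul(Add(Add(-12182, Mul(-1, 21734)), Function('c')(32)), Pow(Add(5208, 8832), -1)), -1)) = Mul(79, Pow(Mul(Add(Add(-12182, Mul(-1, 21734)), 4), Pow(Add(5208, 8832), -1)), -1)) = Mul(79, Pow(Mul(Add(Add(-12182, -21734), 4), Pow(14040, -1)), -1)) = Mul(79, Pow(Mul(Add(-33916, 4), Rational(1, 14040)), -1)) = Mul(79, Pow(Mul(-33912, Rational(1, 14040)), -1)) = Mul(79, Pow(Rational(-157, 65), -1)) = Mul(79, Rational(-65, 157)) = Rational(-5135, 157)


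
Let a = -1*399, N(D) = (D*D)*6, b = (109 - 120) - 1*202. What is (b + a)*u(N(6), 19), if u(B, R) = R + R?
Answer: -23256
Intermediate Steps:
b = -213 (b = -11 - 202 = -213)
N(D) = 6*D² (N(D) = D²*6 = 6*D²)
u(B, R) = 2*R
a = -399
(b + a)*u(N(6), 19) = (-213 - 399)*(2*19) = -612*38 = -23256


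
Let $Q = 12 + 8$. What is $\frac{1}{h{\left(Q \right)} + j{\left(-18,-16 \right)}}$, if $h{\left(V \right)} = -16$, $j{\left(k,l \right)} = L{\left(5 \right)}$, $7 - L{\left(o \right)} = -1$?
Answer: $- \frac{1}{8} \approx -0.125$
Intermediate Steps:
$L{\left(o \right)} = 8$ ($L{\left(o \right)} = 7 - -1 = 7 + 1 = 8$)
$j{\left(k,l \right)} = 8$
$Q = 20$
$\frac{1}{h{\left(Q \right)} + j{\left(-18,-16 \right)}} = \frac{1}{-16 + 8} = \frac{1}{-8} = - \frac{1}{8}$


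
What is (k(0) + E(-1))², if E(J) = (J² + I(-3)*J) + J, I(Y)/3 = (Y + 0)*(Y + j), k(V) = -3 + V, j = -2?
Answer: 2304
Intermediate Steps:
I(Y) = 3*Y*(-2 + Y) (I(Y) = 3*((Y + 0)*(Y - 2)) = 3*(Y*(-2 + Y)) = 3*Y*(-2 + Y))
E(J) = J² + 46*J (E(J) = (J² + (3*(-3)*(-2 - 3))*J) + J = (J² + (3*(-3)*(-5))*J) + J = (J² + 45*J) + J = J² + 46*J)
(k(0) + E(-1))² = ((-3 + 0) - (46 - 1))² = (-3 - 1*45)² = (-3 - 45)² = (-48)² = 2304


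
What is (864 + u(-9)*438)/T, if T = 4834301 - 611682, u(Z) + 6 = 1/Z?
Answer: -5438/12667857 ≈ -0.00042928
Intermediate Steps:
u(Z) = -6 + 1/Z
T = 4222619
(864 + u(-9)*438)/T = (864 + (-6 + 1/(-9))*438)/4222619 = (864 + (-6 - ⅑)*438)*(1/4222619) = (864 - 55/9*438)*(1/4222619) = (864 - 8030/3)*(1/4222619) = -5438/3*1/4222619 = -5438/12667857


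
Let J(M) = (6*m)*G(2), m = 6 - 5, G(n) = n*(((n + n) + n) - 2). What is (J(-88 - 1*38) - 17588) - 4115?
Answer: -21655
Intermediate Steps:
G(n) = n*(-2 + 3*n) (G(n) = n*((2*n + n) - 2) = n*(3*n - 2) = n*(-2 + 3*n))
m = 1
J(M) = 48 (J(M) = (6*1)*(2*(-2 + 3*2)) = 6*(2*(-2 + 6)) = 6*(2*4) = 6*8 = 48)
(J(-88 - 1*38) - 17588) - 4115 = (48 - 17588) - 4115 = -17540 - 4115 = -21655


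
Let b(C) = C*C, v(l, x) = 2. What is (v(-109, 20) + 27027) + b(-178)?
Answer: 58713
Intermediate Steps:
b(C) = C²
(v(-109, 20) + 27027) + b(-178) = (2 + 27027) + (-178)² = 27029 + 31684 = 58713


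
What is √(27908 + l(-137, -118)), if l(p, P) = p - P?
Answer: 167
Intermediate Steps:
√(27908 + l(-137, -118)) = √(27908 + (-137 - 1*(-118))) = √(27908 + (-137 + 118)) = √(27908 - 19) = √27889 = 167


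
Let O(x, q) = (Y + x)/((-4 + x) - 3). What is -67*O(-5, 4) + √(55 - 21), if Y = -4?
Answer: -201/4 + √34 ≈ -44.419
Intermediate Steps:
O(x, q) = (-4 + x)/(-7 + x) (O(x, q) = (-4 + x)/((-4 + x) - 3) = (-4 + x)/(-7 + x))
-67*O(-5, 4) + √(55 - 21) = -67*(-4 - 5)/(-7 - 5) + √(55 - 21) = -67*(-9)/(-12) + √34 = -(-67)*(-9)/12 + √34 = -67*¾ + √34 = -201/4 + √34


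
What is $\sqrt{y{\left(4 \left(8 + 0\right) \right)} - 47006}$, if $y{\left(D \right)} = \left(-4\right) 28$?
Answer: $i \sqrt{47118} \approx 217.07 i$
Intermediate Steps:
$y{\left(D \right)} = -112$
$\sqrt{y{\left(4 \left(8 + 0\right) \right)} - 47006} = \sqrt{-112 - 47006} = \sqrt{-47118} = i \sqrt{47118}$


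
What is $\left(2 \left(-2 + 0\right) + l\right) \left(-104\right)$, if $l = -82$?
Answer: $8944$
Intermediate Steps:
$\left(2 \left(-2 + 0\right) + l\right) \left(-104\right) = \left(2 \left(-2 + 0\right) - 82\right) \left(-104\right) = \left(2 \left(-2\right) - 82\right) \left(-104\right) = \left(-4 - 82\right) \left(-104\right) = \left(-86\right) \left(-104\right) = 8944$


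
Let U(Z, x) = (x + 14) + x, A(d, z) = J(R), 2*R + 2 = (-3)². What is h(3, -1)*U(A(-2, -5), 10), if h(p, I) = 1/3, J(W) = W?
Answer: 34/3 ≈ 11.333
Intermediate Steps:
R = 7/2 (R = -1 + (½)*(-3)² = -1 + (½)*9 = -1 + 9/2 = 7/2 ≈ 3.5000)
h(p, I) = ⅓
A(d, z) = 7/2
U(Z, x) = 14 + 2*x (U(Z, x) = (14 + x) + x = 14 + 2*x)
h(3, -1)*U(A(-2, -5), 10) = (14 + 2*10)/3 = (14 + 20)/3 = (⅓)*34 = 34/3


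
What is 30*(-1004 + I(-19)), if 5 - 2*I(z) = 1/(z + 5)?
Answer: -420615/14 ≈ -30044.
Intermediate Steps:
I(z) = 5/2 - 1/(2*(5 + z)) (I(z) = 5/2 - 1/(2*(z + 5)) = 5/2 - 1/(2*(5 + z)))
30*(-1004 + I(-19)) = 30*(-1004 + (24 + 5*(-19))/(2*(5 - 19))) = 30*(-1004 + (½)*(24 - 95)/(-14)) = 30*(-1004 + (½)*(-1/14)*(-71)) = 30*(-1004 + 71/28) = 30*(-28041/28) = -420615/14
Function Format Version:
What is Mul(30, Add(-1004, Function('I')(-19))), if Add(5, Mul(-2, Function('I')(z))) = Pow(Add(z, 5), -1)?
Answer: Rational(-420615, 14) ≈ -30044.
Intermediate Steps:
Function('I')(z) = Add(Rational(5, 2), Mul(Rational(-1, 2), Pow(Add(5, z), -1))) (Function('I')(z) = Add(Rational(5, 2), Mul(Rational(-1, 2), Pow(Add(z, 5), -1))) = Add(Rational(5, 2), Mul(Rational(-1, 2), Pow(Add(5, z), -1))))
Mul(30, Add(-1004, Function('I')(-19))) = Mul(30, Add(-1004, Mul(Rational(1, 2), Pow(Add(5, -19), -1), Add(24, Mul(5, -19))))) = Mul(30, Add(-1004, Mul(Rational(1, 2), Pow(-14, -1), Add(24, -95)))) = Mul(30, Add(-1004, Mul(Rational(1, 2), Rational(-1, 14), -71))) = Mul(30, Add(-1004, Rational(71, 28))) = Mul(30, Rational(-28041, 28)) = Rational(-420615, 14)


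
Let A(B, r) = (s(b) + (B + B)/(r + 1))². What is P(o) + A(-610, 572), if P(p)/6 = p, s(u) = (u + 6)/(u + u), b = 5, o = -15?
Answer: -2920186391/32832900 ≈ -88.941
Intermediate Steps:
s(u) = (6 + u)/(2*u) (s(u) = (6 + u)/((2*u)) = (6 + u)*(1/(2*u)) = (6 + u)/(2*u))
P(p) = 6*p
A(B, r) = (11/10 + 2*B/(1 + r))² (A(B, r) = ((½)*(6 + 5)/5 + (B + B)/(r + 1))² = ((½)*(⅕)*11 + (2*B)/(1 + r))² = (11/10 + 2*B/(1 + r))²)
P(o) + A(-610, 572) = 6*(-15) + (11 + 11*572 + 20*(-610))²/(100*(1 + 572)²) = -90 + (1/100)*(11 + 6292 - 12200)²/573² = -90 + (1/100)*(1/328329)*(-5897)² = -90 + (1/100)*(1/328329)*34774609 = -90 + 34774609/32832900 = -2920186391/32832900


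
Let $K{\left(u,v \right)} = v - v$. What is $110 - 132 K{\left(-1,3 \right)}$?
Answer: $110$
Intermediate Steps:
$K{\left(u,v \right)} = 0$
$110 - 132 K{\left(-1,3 \right)} = 110 - 0 = 110 + 0 = 110$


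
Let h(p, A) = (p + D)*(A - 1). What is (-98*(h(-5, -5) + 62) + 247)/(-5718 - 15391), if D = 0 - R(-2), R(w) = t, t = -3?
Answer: 7005/21109 ≈ 0.33185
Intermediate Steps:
R(w) = -3
D = 3 (D = 0 - 1*(-3) = 0 + 3 = 3)
h(p, A) = (-1 + A)*(3 + p) (h(p, A) = (p + 3)*(A - 1) = (3 + p)*(-1 + A) = (-1 + A)*(3 + p))
(-98*(h(-5, -5) + 62) + 247)/(-5718 - 15391) = (-98*((-3 - 1*(-5) + 3*(-5) - 5*(-5)) + 62) + 247)/(-5718 - 15391) = (-98*((-3 + 5 - 15 + 25) + 62) + 247)/(-21109) = (-98*(12 + 62) + 247)*(-1/21109) = (-98*74 + 247)*(-1/21109) = (-7252 + 247)*(-1/21109) = -7005*(-1/21109) = 7005/21109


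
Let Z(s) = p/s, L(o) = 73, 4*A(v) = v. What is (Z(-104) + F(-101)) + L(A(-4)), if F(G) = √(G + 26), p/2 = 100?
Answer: 924/13 + 5*I*√3 ≈ 71.077 + 8.6602*I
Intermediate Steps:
p = 200 (p = 2*100 = 200)
A(v) = v/4
Z(s) = 200/s
F(G) = √(26 + G)
(Z(-104) + F(-101)) + L(A(-4)) = (200/(-104) + √(26 - 101)) + 73 = (200*(-1/104) + √(-75)) + 73 = (-25/13 + 5*I*√3) + 73 = 924/13 + 5*I*√3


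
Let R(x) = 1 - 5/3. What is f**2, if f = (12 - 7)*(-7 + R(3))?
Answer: 13225/9 ≈ 1469.4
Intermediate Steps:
R(x) = -2/3 (R(x) = 1 - 5/3 = -2/3)
f = -115/3 (f = (12 - 7)*(-7 - 2/3) = 5*(-23/3) = -115/3 ≈ -38.333)
f**2 = (-115/3)**2 = 13225/9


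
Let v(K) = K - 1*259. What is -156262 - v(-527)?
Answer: -155476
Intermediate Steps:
v(K) = -259 + K (v(K) = K - 259 = -259 + K)
-156262 - v(-527) = -156262 - (-259 - 527) = -156262 - 1*(-786) = -156262 + 786 = -155476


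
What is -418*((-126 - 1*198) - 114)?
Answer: 183084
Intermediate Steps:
-418*((-126 - 1*198) - 114) = -418*((-126 - 198) - 114) = -418*(-324 - 114) = -418*(-438) = 183084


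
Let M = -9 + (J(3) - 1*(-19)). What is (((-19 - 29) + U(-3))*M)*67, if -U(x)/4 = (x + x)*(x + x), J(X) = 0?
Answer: -128640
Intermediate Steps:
U(x) = -16*x² (U(x) = -4*(x + x)*(x + x) = -4*2*x*2*x = -16*x²)
M = 10 (M = -9 + (0 - 1*(-19)) = -9 + (0 + 19) = -9 + 19 = 10)
(((-19 - 29) + U(-3))*M)*67 = (((-19 - 29) - 16*(-3)²)*10)*67 = ((-48 - 16*9)*10)*67 = ((-48 - 144)*10)*67 = -192*10*67 = -1920*67 = -128640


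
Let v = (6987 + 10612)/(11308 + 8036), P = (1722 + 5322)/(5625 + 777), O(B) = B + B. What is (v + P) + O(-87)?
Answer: -3549880363/20640048 ≈ -171.99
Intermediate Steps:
O(B) = 2*B
P = 1174/1067 (P = 7044/6402 = 7044*(1/6402) = 1174/1067 ≈ 1.1003)
v = 17599/19344 ≈ 0.90979
(v + P) + O(-87) = (17599/19344 + 1174/1067) + 2*(-87) = 41487989/20640048 - 174 = -3549880363/20640048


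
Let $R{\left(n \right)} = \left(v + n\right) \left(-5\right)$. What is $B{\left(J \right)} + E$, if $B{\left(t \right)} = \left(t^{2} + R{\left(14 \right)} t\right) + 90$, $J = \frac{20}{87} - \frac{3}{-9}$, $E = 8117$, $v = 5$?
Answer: $\frac{61716199}{7569} \approx 8153.8$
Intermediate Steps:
$R{\left(n \right)} = -25 - 5 n$ ($R{\left(n \right)} = \left(5 + n\right) \left(-5\right) = -25 - 5 n$)
$J = \frac{49}{87}$ ($J = 20 \cdot \frac{1}{87} - - \frac{1}{3} = \frac{20}{87} + \frac{1}{3} = \frac{49}{87} \approx 0.56322$)
$B{\left(t \right)} = 90 + t^{2} - 95 t$ ($B{\left(t \right)} = \left(t^{2} + \left(-25 - 70\right) t\right) + 90 = \left(t^{2} - 95 t\right) + 90 = 90 + t^{2} - 95 t$)
$B{\left(J \right)} + E = \left(90 + \left(\frac{49}{87}\right)^{2} - \frac{4655}{87}\right) + 8117 = \left(90 + \frac{2401}{7569} - \frac{4655}{87}\right) + 8117 = \frac{278626}{7569} + 8117 = \frac{61716199}{7569}$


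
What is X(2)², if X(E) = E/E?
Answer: 1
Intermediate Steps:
X(E) = 1
X(2)² = 1² = 1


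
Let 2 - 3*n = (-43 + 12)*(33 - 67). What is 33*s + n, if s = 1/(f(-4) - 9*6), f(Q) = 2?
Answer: -54803/156 ≈ -351.30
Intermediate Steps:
n = -1052/3 (n = 2/3 - (-43 + 12)*(33 - 67)/3 = 2/3 - (-31)*(-34)/3 = 2/3 - 1/3*1054 = 2/3 - 1054/3 = -1052/3 ≈ -350.67)
s = -1/52 (s = 1/(2 - 9*6) = 1/(2 - 54) = 1/(-52) = -1/52 ≈ -0.019231)
33*s + n = 33*(-1/52) - 1052/3 = -33/52 - 1052/3 = -54803/156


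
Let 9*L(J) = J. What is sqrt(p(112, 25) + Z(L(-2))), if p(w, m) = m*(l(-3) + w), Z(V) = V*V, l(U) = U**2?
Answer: sqrt(245029)/9 ≈ 55.000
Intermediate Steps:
L(J) = J/9
Z(V) = V**2
p(w, m) = m*(9 + w) (p(w, m) = m*((-3)**2 + w) = m*(9 + w))
sqrt(p(112, 25) + Z(L(-2))) = sqrt(25*(9 + 112) + ((1/9)*(-2))**2) = sqrt(25*121 + (-2/9)**2) = sqrt(3025 + 4/81) = sqrt(245029/81) = sqrt(245029)/9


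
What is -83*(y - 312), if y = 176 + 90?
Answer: 3818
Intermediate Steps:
y = 266
-83*(y - 312) = -83*(266 - 312) = -83*(-46) = 3818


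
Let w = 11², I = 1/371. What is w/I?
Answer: 44891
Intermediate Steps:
I = 1/371 ≈ 0.0026954
w = 121
w/I = 121/(1/371) = 121*371 = 44891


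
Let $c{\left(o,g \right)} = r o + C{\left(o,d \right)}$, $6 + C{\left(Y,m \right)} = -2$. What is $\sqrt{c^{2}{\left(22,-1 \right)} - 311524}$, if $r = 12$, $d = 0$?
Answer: $6 i \sqrt{6833} \approx 495.97 i$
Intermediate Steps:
$C{\left(Y,m \right)} = -8$ ($C{\left(Y,m \right)} = -6 - 2 = -8$)
$c{\left(o,g \right)} = -8 + 12 o$ ($c{\left(o,g \right)} = 12 o - 8 = -8 + 12 o$)
$\sqrt{c^{2}{\left(22,-1 \right)} - 311524} = \sqrt{\left(-8 + 12 \cdot 22\right)^{2} - 311524} = \sqrt{\left(-8 + 264\right)^{2} - 311524} = \sqrt{256^{2} - 311524} = \sqrt{65536 - 311524} = \sqrt{-245988} = 6 i \sqrt{6833}$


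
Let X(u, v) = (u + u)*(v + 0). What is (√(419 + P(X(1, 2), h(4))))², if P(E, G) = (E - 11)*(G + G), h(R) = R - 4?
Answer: 419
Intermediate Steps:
h(R) = -4 + R
X(u, v) = 2*u*v (X(u, v) = (2*u)*v = 2*u*v)
P(E, G) = 2*G*(-11 + E) (P(E, G) = (-11 + E)*(2*G) = 2*G*(-11 + E))
(√(419 + P(X(1, 2), h(4))))² = (√(419 + 2*(-4 + 4)*(-11 + 2*1*2)))² = (√(419 + 2*0*(-11 + 4)))² = (√(419 + 2*0*(-7)))² = (√(419 + 0))² = (√419)² = 419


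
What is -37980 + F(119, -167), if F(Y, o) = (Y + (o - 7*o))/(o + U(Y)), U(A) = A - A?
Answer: -6343781/167 ≈ -37987.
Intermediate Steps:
U(A) = 0
F(Y, o) = (Y - 6*o)/o (F(Y, o) = (Y + (o - 7*o))/(o + 0) = (Y + (o - 7*o))/o = (Y - 6*o)/o)
-37980 + F(119, -167) = -37980 + (-6 + 119/(-167)) = -37980 + (-6 + 119*(-1/167)) = -37980 + (-6 - 119/167) = -37980 - 1121/167 = -6343781/167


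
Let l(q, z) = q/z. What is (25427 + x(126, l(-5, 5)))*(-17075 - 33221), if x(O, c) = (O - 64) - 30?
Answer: -1280485864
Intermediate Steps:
x(O, c) = -94 + O (x(O, c) = (-64 + O) - 30 = -94 + O)
(25427 + x(126, l(-5, 5)))*(-17075 - 33221) = (25427 + (-94 + 126))*(-17075 - 33221) = (25427 + 32)*(-50296) = 25459*(-50296) = -1280485864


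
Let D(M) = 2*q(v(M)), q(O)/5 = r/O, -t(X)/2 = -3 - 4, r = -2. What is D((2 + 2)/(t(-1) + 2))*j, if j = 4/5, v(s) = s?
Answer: -64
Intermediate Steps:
j = ⅘ (j = 4*(⅕) = ⅘ ≈ 0.80000)
t(X) = 14 (t(X) = -2*(-3 - 4) = -2*(-7) = 14)
q(O) = -10/O (q(O) = 5*(-2/O) = -10/O)
D(M) = -20/M (D(M) = 2*(-10/M) = -20/M)
D((2 + 2)/(t(-1) + 2))*j = -20*(14 + 2)/(2 + 2)*(⅘) = -20/(4/16)*(⅘) = -20/(4*(1/16))*(⅘) = -20/¼*(⅘) = -20*4*(⅘) = -80*⅘ = -64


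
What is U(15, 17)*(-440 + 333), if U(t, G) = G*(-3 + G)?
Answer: -25466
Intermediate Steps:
U(15, 17)*(-440 + 333) = (17*(-3 + 17))*(-440 + 333) = (17*14)*(-107) = 238*(-107) = -25466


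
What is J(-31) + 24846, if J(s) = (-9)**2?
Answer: 24927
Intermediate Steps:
J(s) = 81
J(-31) + 24846 = 81 + 24846 = 24927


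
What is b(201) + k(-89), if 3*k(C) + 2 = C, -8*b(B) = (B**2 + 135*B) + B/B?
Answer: -203339/24 ≈ -8472.5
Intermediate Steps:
b(B) = -1/8 - 135*B/8 - B**2/8 (b(B) = -((B**2 + 135*B) + B/B)/8 = -((B**2 + 135*B) + 1)/8 = -(1 + B**2 + 135*B)/8 = -1/8 - 135*B/8 - B**2/8)
k(C) = -2/3 + C/3
b(201) + k(-89) = (-1/8 - 135/8*201 - 1/8*201**2) + (-2/3 + (1/3)*(-89)) = (-1/8 - 27135/8 - 1/8*40401) + (-2/3 - 89/3) = (-1/8 - 27135/8 - 40401/8) - 91/3 = -67537/8 - 91/3 = -203339/24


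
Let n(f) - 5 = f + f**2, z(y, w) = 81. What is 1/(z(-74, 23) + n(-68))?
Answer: 1/4642 ≈ 0.00021542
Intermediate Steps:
n(f) = 5 + f + f**2 (n(f) = 5 + (f + f**2) = 5 + f + f**2)
1/(z(-74, 23) + n(-68)) = 1/(81 + (5 - 68 + (-68)**2)) = 1/(81 + (5 - 68 + 4624)) = 1/(81 + 4561) = 1/4642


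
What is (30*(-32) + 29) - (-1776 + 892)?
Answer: -47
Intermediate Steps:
(30*(-32) + 29) - (-1776 + 892) = (-960 + 29) - 1*(-884) = -931 + 884 = -47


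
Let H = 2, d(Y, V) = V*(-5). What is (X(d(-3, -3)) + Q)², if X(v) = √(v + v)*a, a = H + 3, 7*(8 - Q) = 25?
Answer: 37711/49 + 310*√30/7 ≈ 1012.2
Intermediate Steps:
Q = 31/7 (Q = 8 - ⅐*25 = 8 - 25/7 = 31/7 ≈ 4.4286)
d(Y, V) = -5*V
a = 5 (a = 2 + 3 = 5)
X(v) = 5*√2*√v (X(v) = √(v + v)*5 = √(2*v)*5 = (√2*√v)*5 = 5*√2*√v)
(X(d(-3, -3)) + Q)² = (5*√2*√(-5*(-3)) + 31/7)² = (5*√2*√15 + 31/7)² = (5*√30 + 31/7)² = (31/7 + 5*√30)²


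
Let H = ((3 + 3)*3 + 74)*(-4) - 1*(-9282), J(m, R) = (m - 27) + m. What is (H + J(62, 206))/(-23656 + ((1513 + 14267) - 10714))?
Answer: -9011/18590 ≈ -0.48472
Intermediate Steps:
J(m, R) = -27 + 2*m (J(m, R) = (-27 + m) + m = -27 + 2*m)
H = 8914 (H = (6*3 + 74)*(-4) + 9282 = (18 + 74)*(-4) + 9282 = 92*(-4) + 9282 = -368 + 9282 = 8914)
(H + J(62, 206))/(-23656 + ((1513 + 14267) - 10714)) = (8914 + (-27 + 2*62))/(-23656 + ((1513 + 14267) - 10714)) = (8914 + (-27 + 124))/(-23656 + (15780 - 10714)) = (8914 + 97)/(-23656 + 5066) = 9011/(-18590) = 9011*(-1/18590) = -9011/18590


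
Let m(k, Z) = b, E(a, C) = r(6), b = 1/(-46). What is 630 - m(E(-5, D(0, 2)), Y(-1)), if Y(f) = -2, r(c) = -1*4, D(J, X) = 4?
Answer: 28981/46 ≈ 630.02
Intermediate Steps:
b = -1/46 ≈ -0.021739
r(c) = -4
E(a, C) = -4
m(k, Z) = -1/46
630 - m(E(-5, D(0, 2)), Y(-1)) = 630 - 1*(-1/46) = 630 + 1/46 = 28981/46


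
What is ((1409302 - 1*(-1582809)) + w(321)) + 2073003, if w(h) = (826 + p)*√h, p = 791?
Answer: 5065114 + 1617*√321 ≈ 5.0941e+6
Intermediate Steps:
w(h) = 1617*√h (w(h) = (826 + 791)*√h = 1617*√h)
((1409302 - 1*(-1582809)) + w(321)) + 2073003 = ((1409302 - 1*(-1582809)) + 1617*√321) + 2073003 = ((1409302 + 1582809) + 1617*√321) + 2073003 = (2992111 + 1617*√321) + 2073003 = 5065114 + 1617*√321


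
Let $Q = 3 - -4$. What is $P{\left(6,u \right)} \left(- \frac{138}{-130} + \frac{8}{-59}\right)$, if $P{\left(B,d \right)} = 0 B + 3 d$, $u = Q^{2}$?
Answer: $\frac{521997}{3835} \approx 136.11$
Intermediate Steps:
$Q = 7$ ($Q = 3 + 4 = 7$)
$u = 49$ ($u = 7^{2} = 49$)
$P{\left(B,d \right)} = 3 d$ ($P{\left(B,d \right)} = 0 + 3 d = 3 d$)
$P{\left(6,u \right)} \left(- \frac{138}{-130} + \frac{8}{-59}\right) = 3 \cdot 49 \left(- \frac{138}{-130} + \frac{8}{-59}\right) = 147 \left(\left(-138\right) \left(- \frac{1}{130}\right) + 8 \left(- \frac{1}{59}\right)\right) = 147 \left(\frac{69}{65} - \frac{8}{59}\right) = 147 \cdot \frac{3551}{3835} = \frac{521997}{3835}$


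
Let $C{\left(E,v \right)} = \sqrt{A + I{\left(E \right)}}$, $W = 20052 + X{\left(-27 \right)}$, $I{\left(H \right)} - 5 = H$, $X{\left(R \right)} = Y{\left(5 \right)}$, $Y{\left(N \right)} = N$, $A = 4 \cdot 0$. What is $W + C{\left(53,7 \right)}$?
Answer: $20057 + \sqrt{58} \approx 20065.0$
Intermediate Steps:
$A = 0$
$X{\left(R \right)} = 5$
$I{\left(H \right)} = 5 + H$
$W = 20057$ ($W = 20052 + 5 = 20057$)
$C{\left(E,v \right)} = \sqrt{5 + E}$ ($C{\left(E,v \right)} = \sqrt{0 + \left(5 + E\right)} = \sqrt{5 + E}$)
$W + C{\left(53,7 \right)} = 20057 + \sqrt{5 + 53} = 20057 + \sqrt{58}$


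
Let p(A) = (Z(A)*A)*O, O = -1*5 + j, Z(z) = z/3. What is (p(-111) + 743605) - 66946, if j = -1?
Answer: 652017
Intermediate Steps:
Z(z) = z/3 (Z(z) = z*(⅓) = z/3)
O = -6 (O = -1*5 - 1 = -5 - 1 = -6)
p(A) = -2*A² (p(A) = ((A/3)*A)*(-6) = (A²/3)*(-6) = -2*A²)
(p(-111) + 743605) - 66946 = (-2*(-111)² + 743605) - 66946 = (-2*12321 + 743605) - 66946 = (-24642 + 743605) - 66946 = 718963 - 66946 = 652017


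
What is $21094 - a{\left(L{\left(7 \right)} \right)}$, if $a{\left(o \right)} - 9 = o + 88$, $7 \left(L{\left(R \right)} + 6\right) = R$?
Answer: $21002$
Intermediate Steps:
$L{\left(R \right)} = -6 + \frac{R}{7}$
$a{\left(o \right)} = 97 + o$ ($a{\left(o \right)} = 9 + \left(o + 88\right) = 9 + \left(88 + o\right) = 97 + o$)
$21094 - a{\left(L{\left(7 \right)} \right)} = 21094 - \left(97 + \left(-6 + \frac{1}{7} \cdot 7\right)\right) = 21094 - \left(97 + \left(-6 + 1\right)\right) = 21094 - \left(97 - 5\right) = 21094 - 92 = 21002$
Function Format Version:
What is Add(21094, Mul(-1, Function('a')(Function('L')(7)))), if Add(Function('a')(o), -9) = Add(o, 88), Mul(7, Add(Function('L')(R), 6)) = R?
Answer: 21002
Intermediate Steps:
Function('L')(R) = Add(-6, Mul(Rational(1, 7), R))
Function('a')(o) = Add(97, o) (Function('a')(o) = Add(9, Add(o, 88)) = Add(9, Add(88, o)) = Add(97, o))
Add(21094, Mul(-1, Function('a')(Function('L')(7)))) = Add(21094, Mul(-1, Add(97, Add(-6, Mul(Rational(1, 7), 7))))) = Add(21094, Mul(-1, Add(97, Add(-6, 1)))) = Add(21094, Mul(-1, Add(97, -5))) = Add(21094, Mul(-1, 92)) = Add(21094, -92) = 21002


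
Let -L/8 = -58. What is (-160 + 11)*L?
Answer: -69136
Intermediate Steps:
L = 464 (L = -8*(-58) = 464)
(-160 + 11)*L = (-160 + 11)*464 = -149*464 = -69136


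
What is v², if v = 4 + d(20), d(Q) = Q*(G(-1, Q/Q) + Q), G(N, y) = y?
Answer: 179776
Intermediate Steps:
d(Q) = Q*(1 + Q) (d(Q) = Q*(Q/Q + Q) = Q*(1 + Q))
v = 424 (v = 4 + 20*(1 + 20) = 4 + 20*21 = 4 + 420 = 424)
v² = 424² = 179776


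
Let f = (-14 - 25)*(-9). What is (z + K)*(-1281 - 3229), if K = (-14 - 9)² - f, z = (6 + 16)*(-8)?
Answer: -9020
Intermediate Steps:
f = 351 (f = -39*(-9) = 351)
z = -176 (z = 22*(-8) = -176)
K = 178 (K = (-14 - 9)² - 1*351 = (-23)² - 351 = 529 - 351 = 178)
(z + K)*(-1281 - 3229) = (-176 + 178)*(-1281 - 3229) = 2*(-4510) = -9020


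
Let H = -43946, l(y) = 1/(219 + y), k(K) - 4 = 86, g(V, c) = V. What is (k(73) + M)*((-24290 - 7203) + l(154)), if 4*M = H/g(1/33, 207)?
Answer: 4257829885476/373 ≈ 1.1415e+10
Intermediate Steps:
k(K) = 90 (k(K) = 4 + 86 = 90)
M = -725109/2 (M = (-43946/(1/33))/4 = (-43946/1/33)/4 = (-43946*33)/4 = (¼)*(-1450218) = -725109/2 ≈ -3.6255e+5)
(k(73) + M)*((-24290 - 7203) + l(154)) = (90 - 725109/2)*((-24290 - 7203) + 1/(219 + 154)) = -724929*(-31493 + 1/373)/2 = -724929/2*(-11746888/373) = 4257829885476/373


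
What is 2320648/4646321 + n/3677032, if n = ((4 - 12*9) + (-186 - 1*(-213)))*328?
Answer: 61880510835/125622580877 ≈ 0.49259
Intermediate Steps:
n = -25256 (n = ((4 - 108) + (-186 + 213))*328 = (-104 + 27)*328 = -77*328 = -25256)
2320648/4646321 + n/3677032 = 2320648/4646321 - 25256/3677032 = 2320648*(1/4646321) - 25256*1/3677032 = 2320648/4646321 - 3157/459629 = 61880510835/125622580877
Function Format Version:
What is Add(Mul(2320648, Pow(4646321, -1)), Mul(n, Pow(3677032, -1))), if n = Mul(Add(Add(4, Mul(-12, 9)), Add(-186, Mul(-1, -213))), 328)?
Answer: Rational(61880510835, 125622580877) ≈ 0.49259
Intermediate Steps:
n = -25256 (n = Mul(Add(Add(4, -108), Add(-186, 213)), 328) = Mul(Add(-104, 27), 328) = Mul(-77, 328) = -25256)
Add(Mul(2320648, Pow(4646321, -1)), Mul(n, Pow(3677032, -1))) = Add(Mul(2320648, Pow(4646321, -1)), Mul(-25256, Pow(3677032, -1))) = Add(Mul(2320648, Rational(1, 4646321)), Mul(-25256, Rational(1, 3677032))) = Add(Rational(2320648, 4646321), Rational(-3157, 459629)) = Rational(61880510835, 125622580877)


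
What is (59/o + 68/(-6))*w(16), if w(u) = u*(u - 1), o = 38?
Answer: -44600/19 ≈ -2347.4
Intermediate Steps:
w(u) = u*(-1 + u)
(59/o + 68/(-6))*w(16) = (59/38 + 68/(-6))*(16*(-1 + 16)) = (59*(1/38) + 68*(-⅙))*(16*15) = (59/38 - 34/3)*240 = -1115/114*240 = -44600/19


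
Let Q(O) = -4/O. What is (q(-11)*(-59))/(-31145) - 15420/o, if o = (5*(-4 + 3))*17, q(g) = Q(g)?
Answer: 1056566992/5824115 ≈ 181.41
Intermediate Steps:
q(g) = -4/g
o = -85 (o = (5*(-1))*17 = -5*17 = -85)
(q(-11)*(-59))/(-31145) - 15420/o = (-4/(-11)*(-59))/(-31145) - 15420/(-85) = (-4*(-1/11)*(-59))*(-1/31145) - 15420*(-1/85) = ((4/11)*(-59))*(-1/31145) + 3084/17 = -236/11*(-1/31145) + 3084/17 = 236/342595 + 3084/17 = 1056566992/5824115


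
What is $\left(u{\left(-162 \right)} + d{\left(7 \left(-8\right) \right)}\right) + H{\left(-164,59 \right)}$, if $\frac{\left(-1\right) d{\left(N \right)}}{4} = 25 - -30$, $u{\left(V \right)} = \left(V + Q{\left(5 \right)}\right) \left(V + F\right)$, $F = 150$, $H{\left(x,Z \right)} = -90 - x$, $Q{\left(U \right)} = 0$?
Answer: $1798$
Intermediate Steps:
$u{\left(V \right)} = V \left(150 + V\right)$ ($u{\left(V \right)} = \left(V + 0\right) \left(V + 150\right) = V \left(150 + V\right)$)
$d{\left(N \right)} = -220$ ($d{\left(N \right)} = - 4 \left(25 - -30\right) = - 4 \left(25 + 30\right) = \left(-4\right) 55 = -220$)
$\left(u{\left(-162 \right)} + d{\left(7 \left(-8\right) \right)}\right) + H{\left(-164,59 \right)} = \left(- 162 \left(150 - 162\right) - 220\right) - -74 = \left(\left(-162\right) \left(-12\right) - 220\right) + \left(-90 + 164\right) = \left(1944 - 220\right) + 74 = 1724 + 74 = 1798$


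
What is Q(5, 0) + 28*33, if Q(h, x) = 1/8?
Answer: 7393/8 ≈ 924.13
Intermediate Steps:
Q(h, x) = ⅛
Q(5, 0) + 28*33 = ⅛ + 28*33 = ⅛ + 924 = 7393/8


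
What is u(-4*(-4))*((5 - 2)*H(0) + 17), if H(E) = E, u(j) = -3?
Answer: -51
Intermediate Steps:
u(-4*(-4))*((5 - 2)*H(0) + 17) = -3*((5 - 2)*0 + 17) = -3*(3*0 + 17) = -3*(0 + 17) = -3*17 = -51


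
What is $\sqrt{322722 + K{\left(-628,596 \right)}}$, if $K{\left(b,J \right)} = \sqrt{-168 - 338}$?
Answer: $\sqrt{322722 + i \sqrt{506}} \approx 568.09 + 0.02 i$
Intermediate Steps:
$K{\left(b,J \right)} = i \sqrt{506}$ ($K{\left(b,J \right)} = \sqrt{-506} = i \sqrt{506}$)
$\sqrt{322722 + K{\left(-628,596 \right)}} = \sqrt{322722 + i \sqrt{506}}$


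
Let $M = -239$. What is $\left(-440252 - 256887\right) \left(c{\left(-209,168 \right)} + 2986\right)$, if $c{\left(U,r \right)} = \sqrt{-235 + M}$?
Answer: $-2081657054 - 697139 i \sqrt{474} \approx -2.0817 \cdot 10^{9} - 1.5178 \cdot 10^{7} i$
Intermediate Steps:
$c{\left(U,r \right)} = i \sqrt{474}$ ($c{\left(U,r \right)} = \sqrt{-235 - 239} = \sqrt{-474} = i \sqrt{474}$)
$\left(-440252 - 256887\right) \left(c{\left(-209,168 \right)} + 2986\right) = \left(-440252 - 256887\right) \left(i \sqrt{474} + 2986\right) = - 697139 \left(2986 + i \sqrt{474}\right) = -2081657054 - 697139 i \sqrt{474}$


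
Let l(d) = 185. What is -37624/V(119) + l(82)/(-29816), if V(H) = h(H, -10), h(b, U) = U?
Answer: 560897667/149080 ≈ 3762.4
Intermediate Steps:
V(H) = -10
-37624/V(119) + l(82)/(-29816) = -37624/(-10) + 185/(-29816) = -37624*(-1/10) + 185*(-1/29816) = 18812/5 - 185/29816 = 560897667/149080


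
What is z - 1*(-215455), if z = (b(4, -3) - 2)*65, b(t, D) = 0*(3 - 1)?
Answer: 215325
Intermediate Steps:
b(t, D) = 0 (b(t, D) = 0*2 = 0)
z = -130 (z = (0 - 2)*65 = -2*65 = -130)
z - 1*(-215455) = -130 - 1*(-215455) = -130 + 215455 = 215325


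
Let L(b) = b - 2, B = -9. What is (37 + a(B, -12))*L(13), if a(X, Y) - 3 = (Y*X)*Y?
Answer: -13816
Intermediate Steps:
L(b) = -2 + b
a(X, Y) = 3 + X*Y² (a(X, Y) = 3 + (Y*X)*Y = 3 + (X*Y)*Y = 3 + X*Y²)
(37 + a(B, -12))*L(13) = (37 + (3 - 9*(-12)²))*(-2 + 13) = (37 + (3 - 9*144))*11 = (37 + (3 - 1296))*11 = (37 - 1293)*11 = -1256*11 = -13816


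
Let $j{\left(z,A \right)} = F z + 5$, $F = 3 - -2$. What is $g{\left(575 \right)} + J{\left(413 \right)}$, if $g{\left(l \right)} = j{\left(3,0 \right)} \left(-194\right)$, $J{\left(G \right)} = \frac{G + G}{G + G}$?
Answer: $-3879$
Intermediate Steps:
$F = 5$ ($F = 3 + 2 = 5$)
$j{\left(z,A \right)} = 5 + 5 z$ ($j{\left(z,A \right)} = 5 z + 5 = 5 + 5 z$)
$J{\left(G \right)} = 1$ ($J{\left(G \right)} = \frac{2 G}{2 G} = 2 G \frac{1}{2 G} = 1$)
$g{\left(l \right)} = -3880$ ($g{\left(l \right)} = \left(5 + 5 \cdot 3\right) \left(-194\right) = \left(5 + 15\right) \left(-194\right) = 20 \left(-194\right) = -3880$)
$g{\left(575 \right)} + J{\left(413 \right)} = -3880 + 1 = -3879$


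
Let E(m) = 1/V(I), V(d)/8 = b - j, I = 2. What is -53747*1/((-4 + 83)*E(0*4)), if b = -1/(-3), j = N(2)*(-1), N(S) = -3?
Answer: 3439808/237 ≈ 14514.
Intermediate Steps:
j = 3 (j = -3*(-1) = 3)
b = ⅓ (b = -1*(-⅓) = ⅓ ≈ 0.33333)
V(d) = -64/3 (V(d) = 8*(⅓ - 1*3) = 8*(⅓ - 3) = 8*(-8/3) = -64/3)
E(m) = -3/64 (E(m) = 1/(-64/3) = -3/64)
-53747*1/((-4 + 83)*E(0*4)) = -53747*(-64/(3*(-4 + 83))) = -53747/((-3/64*79)) = -53747/(-237/64) = -53747*(-64/237) = 3439808/237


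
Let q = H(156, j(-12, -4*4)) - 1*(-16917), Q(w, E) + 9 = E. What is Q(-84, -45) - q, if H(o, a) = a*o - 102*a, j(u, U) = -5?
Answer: -16701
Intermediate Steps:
Q(w, E) = -9 + E
H(o, a) = -102*a + a*o
q = 16647 (q = -5*(-102 + 156) - 1*(-16917) = -5*54 + 16917 = -270 + 16917 = 16647)
Q(-84, -45) - q = (-9 - 45) - 1*16647 = -54 - 16647 = -16701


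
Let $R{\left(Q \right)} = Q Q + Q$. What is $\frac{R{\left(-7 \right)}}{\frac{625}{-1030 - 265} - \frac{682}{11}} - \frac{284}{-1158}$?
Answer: $- \frac{4000376}{9369957} \approx -0.42694$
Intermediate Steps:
$R{\left(Q \right)} = Q + Q^{2}$ ($R{\left(Q \right)} = Q^{2} + Q = Q + Q^{2}$)
$\frac{R{\left(-7 \right)}}{\frac{625}{-1030 - 265} - \frac{682}{11}} - \frac{284}{-1158} = \frac{\left(-7\right) \left(1 - 7\right)}{\frac{625}{-1030 - 265} - \frac{682}{11}} - \frac{284}{-1158} = \frac{\left(-7\right) \left(-6\right)}{\frac{625}{-1295} - 62} - - \frac{142}{579} = \frac{42}{625 \left(- \frac{1}{1295}\right) - 62} + \frac{142}{579} = \frac{42}{- \frac{125}{259} - 62} + \frac{142}{579} = \frac{42}{- \frac{16183}{259}} + \frac{142}{579} = 42 \left(- \frac{259}{16183}\right) + \frac{142}{579} = - \frac{10878}{16183} + \frac{142}{579} = - \frac{4000376}{9369957}$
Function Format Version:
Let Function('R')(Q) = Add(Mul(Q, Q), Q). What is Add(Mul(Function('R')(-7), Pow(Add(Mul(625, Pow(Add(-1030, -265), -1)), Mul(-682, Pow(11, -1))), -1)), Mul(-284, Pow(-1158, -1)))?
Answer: Rational(-4000376, 9369957) ≈ -0.42694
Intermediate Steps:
Function('R')(Q) = Add(Q, Pow(Q, 2)) (Function('R')(Q) = Add(Pow(Q, 2), Q) = Add(Q, Pow(Q, 2)))
Add(Mul(Function('R')(-7), Pow(Add(Mul(625, Pow(Add(-1030, -265), -1)), Mul(-682, Pow(11, -1))), -1)), Mul(-284, Pow(-1158, -1))) = Add(Mul(Mul(-7, Add(1, -7)), Pow(Add(Mul(625, Pow(Add(-1030, -265), -1)), Mul(-682, Pow(11, -1))), -1)), Mul(-284, Pow(-1158, -1))) = Add(Mul(Mul(-7, -6), Pow(Add(Mul(625, Pow(-1295, -1)), Mul(-682, Rational(1, 11))), -1)), Mul(-284, Rational(-1, 1158))) = Add(Mul(42, Pow(Add(Mul(625, Rational(-1, 1295)), -62), -1)), Rational(142, 579)) = Add(Mul(42, Pow(Add(Rational(-125, 259), -62), -1)), Rational(142, 579)) = Add(Mul(42, Pow(Rational(-16183, 259), -1)), Rational(142, 579)) = Add(Mul(42, Rational(-259, 16183)), Rational(142, 579)) = Add(Rational(-10878, 16183), Rational(142, 579)) = Rational(-4000376, 9369957)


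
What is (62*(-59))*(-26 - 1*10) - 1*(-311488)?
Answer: 443176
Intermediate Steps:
(62*(-59))*(-26 - 1*10) - 1*(-311488) = -3658*(-26 - 10) + 311488 = -3658*(-36) + 311488 = 131688 + 311488 = 443176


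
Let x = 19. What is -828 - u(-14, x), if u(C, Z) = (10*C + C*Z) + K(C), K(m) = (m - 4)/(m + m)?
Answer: -5917/14 ≈ -422.64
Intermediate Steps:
K(m) = (-4 + m)/(2*m) (K(m) = (-4 + m)/((2*m)) = (-4 + m)*(1/(2*m)) = (-4 + m)/(2*m))
u(C, Z) = 10*C + C*Z + (-4 + C)/(2*C) (u(C, Z) = (10*C + C*Z) + (-4 + C)/(2*C) = 10*C + C*Z + (-4 + C)/(2*C))
-828 - u(-14, x) = -828 - (1/2 - 2/(-14) + 10*(-14) - 14*19) = -828 - (1/2 - 2*(-1/14) - 140 - 266) = -828 - (1/2 + 1/7 - 140 - 266) = -828 - 1*(-5675/14) = -828 + 5675/14 = -5917/14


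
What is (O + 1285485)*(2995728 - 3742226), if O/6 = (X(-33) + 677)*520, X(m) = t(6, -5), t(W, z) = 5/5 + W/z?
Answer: -2535929102298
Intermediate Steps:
t(W, z) = 1 + W/z (t(W, z) = 5*(1/5) + W/z = 1 + W/z)
X(m) = -1/5 (X(m) = (6 - 5)/(-5) = -1/5*1 = -1/5)
O = 2111616 (O = 6*((-1/5 + 677)*520) = 6*((3384/5)*520) = 6*351936 = 2111616)
(O + 1285485)*(2995728 - 3742226) = (2111616 + 1285485)*(2995728 - 3742226) = 3397101*(-746498) = -2535929102298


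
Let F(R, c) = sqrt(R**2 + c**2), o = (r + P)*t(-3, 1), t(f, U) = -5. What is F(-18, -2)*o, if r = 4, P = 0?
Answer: -40*sqrt(82) ≈ -362.22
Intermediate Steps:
o = -20 (o = (4 + 0)*(-5) = 4*(-5) = -20)
F(-18, -2)*o = sqrt((-18)**2 + (-2)**2)*(-20) = sqrt(324 + 4)*(-20) = sqrt(328)*(-20) = (2*sqrt(82))*(-20) = -40*sqrt(82)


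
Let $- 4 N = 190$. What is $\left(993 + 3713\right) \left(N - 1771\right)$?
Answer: $-8557861$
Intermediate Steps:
$N = - \frac{95}{2}$ ($N = \left(- \frac{1}{4}\right) 190 = - \frac{95}{2} \approx -47.5$)
$\left(993 + 3713\right) \left(N - 1771\right) = \left(993 + 3713\right) \left(- \frac{95}{2} - 1771\right) = 4706 \left(- \frac{3637}{2}\right) = -8557861$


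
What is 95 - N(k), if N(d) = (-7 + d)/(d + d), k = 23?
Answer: 2177/23 ≈ 94.652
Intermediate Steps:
N(d) = (-7 + d)/(2*d) (N(d) = (-7 + d)/((2*d)) = (-7 + d)*(1/(2*d)) = (-7 + d)/(2*d))
95 - N(k) = 95 - (-7 + 23)/(2*23) = 95 - 16/(2*23) = 95 - 1*8/23 = 95 - 8/23 = 2177/23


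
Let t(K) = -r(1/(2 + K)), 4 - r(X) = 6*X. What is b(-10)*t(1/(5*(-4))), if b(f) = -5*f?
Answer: -600/13 ≈ -46.154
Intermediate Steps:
r(X) = 4 - 6*X
t(K) = -4 + 6/(2 + K) (t(K) = -(4 - 6/(2 + K)) = -4 + 6/(2 + K))
b(-10)*t(1/(5*(-4))) = (-5*(-10))*(2*(-1 - 2/(5*(-4)))/(2 + 1/(5*(-4)))) = 50*(2*(-1 - 2/(-20))/(2 + 1/(-20))) = 50*(2*(-1 - 2*(-1/20))/(2 - 1/20)) = 50*(2*(-1 + ⅒)/(39/20)) = 50*(2*(20/39)*(-9/10)) = 50*(-12/13) = -600/13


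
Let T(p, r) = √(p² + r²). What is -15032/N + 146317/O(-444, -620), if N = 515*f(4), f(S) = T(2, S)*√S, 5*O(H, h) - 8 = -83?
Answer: -146317/15 - 3758*√5/2575 ≈ -9757.7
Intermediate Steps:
O(H, h) = -15 (O(H, h) = 8/5 + (⅕)*(-83) = 8/5 - 83/5 = -15)
f(S) = √S*√(4 + S²) (f(S) = √(2² + S²)*√S = √(4 + S²)*√S = √S*√(4 + S²))
N = 2060*√5 (N = 515*(√4*√(4 + 4²)) = 515*(2*√(4 + 16)) = 515*(2*√20) = 515*(2*(2*√5)) = 515*(4*√5) = 2060*√5 ≈ 4606.3)
-15032/N + 146317/O(-444, -620) = -15032*√5/10300 + 146317/(-15) = -3758*√5/2575 + 146317*(-1/15) = -3758*√5/2575 - 146317/15 = -146317/15 - 3758*√5/2575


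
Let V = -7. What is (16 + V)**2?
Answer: 81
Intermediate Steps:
(16 + V)**2 = (16 - 7)**2 = 9**2 = 81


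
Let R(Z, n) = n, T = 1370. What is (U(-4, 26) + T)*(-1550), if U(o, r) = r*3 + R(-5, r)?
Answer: -2284700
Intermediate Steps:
U(o, r) = 4*r (U(o, r) = r*3 + r = 3*r + r = 4*r)
(U(-4, 26) + T)*(-1550) = (4*26 + 1370)*(-1550) = (104 + 1370)*(-1550) = 1474*(-1550) = -2284700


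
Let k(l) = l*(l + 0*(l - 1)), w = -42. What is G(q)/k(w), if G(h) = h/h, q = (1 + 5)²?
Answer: 1/1764 ≈ 0.00056689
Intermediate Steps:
q = 36 (q = 6² = 36)
G(h) = 1
k(l) = l² (k(l) = l*(l + 0*(-1 + l)) = l*(l + 0) = l*l = l²)
G(q)/k(w) = 1/(-42)² = 1/1764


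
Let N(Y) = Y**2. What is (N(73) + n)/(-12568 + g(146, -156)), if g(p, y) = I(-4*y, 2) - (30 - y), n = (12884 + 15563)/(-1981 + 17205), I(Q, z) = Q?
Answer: -81157143/184667120 ≈ -0.43948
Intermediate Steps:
n = 28447/15224 ≈ 1.8686
g(p, y) = -30 - 3*y (g(p, y) = -4*y - (30 - y) = -4*y + (-30 + y) = -30 - 3*y)
(N(73) + n)/(-12568 + g(146, -156)) = (73**2 + 28447/15224)/(-12568 + (-30 - 3*(-156))) = (5329 + 28447/15224)/(-12568 + (-30 + 468)) = 81157143/(15224*(-12568 + 438)) = (81157143/15224)/(-12130) = (81157143/15224)*(-1/12130) = -81157143/184667120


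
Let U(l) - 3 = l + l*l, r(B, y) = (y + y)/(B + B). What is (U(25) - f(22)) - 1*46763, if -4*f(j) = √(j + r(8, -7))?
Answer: -46110 + 13*√2/16 ≈ -46109.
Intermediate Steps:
r(B, y) = y/B (r(B, y) = (2*y)/((2*B)) = (2*y)*(1/(2*B)) = y/B)
U(l) = 3 + l + l² (U(l) = 3 + (l + l*l) = 3 + (l + l²) = 3 + l + l²)
f(j) = -√(-7/8 + j)/4 (f(j) = -√(j - 7/8)/4 = -√(-7/8 + j)/4)
(U(25) - f(22)) - 1*46763 = ((3 + 25 + 25²) - (-1)*√(-14 + 16*22)/16) - 1*46763 = ((3 + 25 + 625) - (-1)*√(-14 + 352)/16) - 46763 = (653 - (-1)*√338/16) - 46763 = (653 - (-1)*13*√2/16) - 46763 = (653 - (-13)*√2/16) - 46763 = (653 + 13*√2/16) - 46763 = -46110 + 13*√2/16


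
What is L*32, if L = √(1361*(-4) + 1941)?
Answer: 32*I*√3503 ≈ 1894.0*I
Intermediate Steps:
L = I*√3503 (L = √(-5444 + 1941) = √(-3503) = I*√3503 ≈ 59.186*I)
L*32 = (I*√3503)*32 = 32*I*√3503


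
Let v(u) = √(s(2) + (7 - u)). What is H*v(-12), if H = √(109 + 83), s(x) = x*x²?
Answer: 72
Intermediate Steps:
s(x) = x³
v(u) = √(15 - u) (v(u) = √(2³ + (7 - u)) = √(8 + (7 - u)) = √(15 - u))
H = 8*√3 (H = √192 = 8*√3 ≈ 13.856)
H*v(-12) = (8*√3)*√(15 - 1*(-12)) = (8*√3)*√(15 + 12) = (8*√3)*√27 = (8*√3)*(3*√3) = 72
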